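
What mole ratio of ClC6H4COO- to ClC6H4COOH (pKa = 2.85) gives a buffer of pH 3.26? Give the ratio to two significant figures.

pH = pKa + log(r) ⇒ log(r) = 3.26 − 2.85 = +0.41
r = [ClC6H4COO-]/[ClC6H4COOH] = 10^(+0.41) = 2.57

ratio = 2.6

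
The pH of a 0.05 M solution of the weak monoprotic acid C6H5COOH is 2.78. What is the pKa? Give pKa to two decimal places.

[H+] = 10^(-2.78) = 1.66 × 10^-3 M
At equilibrium [HA] = 0.05 − 1.66 × 10^-3 = 4.83 × 10^-2 M
Ka = [H+][A-]/[HA] = (1.66 × 10^-3)² / 4.83 × 10^-2 = 5.71 × 10^-5
pKa = -log(5.71 × 10^-5) = 4.24

pKa = 4.24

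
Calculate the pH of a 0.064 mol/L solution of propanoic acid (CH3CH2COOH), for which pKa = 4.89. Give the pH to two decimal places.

pH = 3.04

CH3CH2COOH ⇌ CH3CH2COO- + H+
Ka = 10^(−4.89) = 1.29 × 10^-5
Ka = x²/(0.064 − x) = 1.29 × 10^-5
Assume x ≪ 0.064: x ≈ √(1.29 × 10^-5 × 0.064) = 9.09 × 10^-4 M
pH = −log[H+] = −log(9.09 × 10^-4) = 3.04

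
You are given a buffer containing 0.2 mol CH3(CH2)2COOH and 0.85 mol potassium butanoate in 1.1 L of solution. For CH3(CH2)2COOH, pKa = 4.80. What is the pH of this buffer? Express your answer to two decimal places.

pH = pKa + log([A⁻]/[HA]) = 4.80 + log(0.85/0.2)
pH = 4.80 + (+0.628) = 5.43

pH = 5.43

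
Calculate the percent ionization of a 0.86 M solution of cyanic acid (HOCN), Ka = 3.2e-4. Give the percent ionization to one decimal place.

HOCN ⇌ OCN- + H+; let x = [H+] at equilibrium.
x ≈ √(Ka·C₀) = √(3.2 × 10^-4 × 0.86) = 1.66 × 10^-2 M
Fraction ionized = 1.66 × 10^-2 / 0.86 = 0.0193 → 1.9%

1.9%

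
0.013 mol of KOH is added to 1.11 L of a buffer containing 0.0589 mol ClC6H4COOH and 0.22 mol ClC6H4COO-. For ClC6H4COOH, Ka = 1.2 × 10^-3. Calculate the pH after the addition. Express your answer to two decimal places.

pH = 3.63

OH- converts ClC6H4COOH to ClC6H4COO-: ClC6H4COOH → 0.0459 mol, ClC6H4COO- → 0.233 mol.
pKa = −log(1.2 × 10^-3) = 2.921
pH = pKa + log([A⁻]/[HA]) = 2.921 + log(0.233/0.0459) = 2.921 +0.706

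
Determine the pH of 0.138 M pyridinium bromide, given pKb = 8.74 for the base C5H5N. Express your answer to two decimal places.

pH = 3.06

C5H5NH+ is the conjugate acid of the weak base C5H5N.
Kb = 10^(−8.74) = 1.82 × 10^-9
Ka = Kw/Kb = 1.0×10^-14 / 1.82 × 10^-9 = 5.49 × 10^-6
From the ICE table, Ka = [H+]²/(0.138 − [H+]) = 5.49 × 10^-6.
Neglecting [H+] in the denominator: [H+] = √(5.49 × 10^-6 × 0.138) = 8.70 × 10^-4 M
pH = −log(8.70 × 10^-4) = 3.06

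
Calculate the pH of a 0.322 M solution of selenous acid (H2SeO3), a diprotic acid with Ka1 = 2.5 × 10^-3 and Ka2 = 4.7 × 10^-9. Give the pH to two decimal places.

Since Ka1 ≫ Ka2, the first ionization dominates [H+].
Ka1 = x²/(0.322 − x) = 2.5 × 10^-3
Solving the quadratic: x = (−Ka1 + √(Ka1² + 4·Ka1·C₀))/2 = 2.72 × 10^-2 M
pH = −log(2.72 × 10^-2) = 1.57

pH = 1.57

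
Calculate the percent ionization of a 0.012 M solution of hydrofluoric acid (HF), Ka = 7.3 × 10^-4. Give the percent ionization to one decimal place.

21.8%

HF ⇌ F- + H+; let x = [H+] at equilibrium.
Solve x² + 0.00073x − 8.76e-06 = 0 → x = 2.62 × 10^-3 M
Fraction ionized = 2.62 × 10^-3 / 0.012 = 0.2183 → 21.8%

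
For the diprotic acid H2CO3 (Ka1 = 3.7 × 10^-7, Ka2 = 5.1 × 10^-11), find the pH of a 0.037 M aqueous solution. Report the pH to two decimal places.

pH = 3.93

Since Ka1 ≫ Ka2, the first ionization dominates [H+].
Ka1 = x²/(0.037 − x) = 3.7 × 10^-7
x ≈ √(3.7 × 10^-7 × 0.037) = 1.17 × 10^-4 M
pH = −log(1.17 × 10^-4) = 3.93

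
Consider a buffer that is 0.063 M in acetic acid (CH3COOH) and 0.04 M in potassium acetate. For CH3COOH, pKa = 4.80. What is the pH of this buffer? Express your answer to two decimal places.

Henderson–Hasselbalch: pH = pKa + log([CH3COO-]/[CH3COOH]) = 4.80 + log(0.04/0.063)
pH = 4.80 + (-0.197) = 4.60

pH = 4.60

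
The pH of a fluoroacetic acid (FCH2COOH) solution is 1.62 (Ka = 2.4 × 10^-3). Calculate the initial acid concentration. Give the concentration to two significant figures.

C₀ = 2.6 × 10^-1 M

[H+] = 10^(-1.62) = 2.40 × 10^-2 M = x
Ka = x²/(C₀ − x) ⇒ C₀ = x + x²/Ka
C₀ = 2.40 × 10^-2 + (2.40 × 10^-2)²/(2.4 × 10^-3) = 2.64 × 10^-1 M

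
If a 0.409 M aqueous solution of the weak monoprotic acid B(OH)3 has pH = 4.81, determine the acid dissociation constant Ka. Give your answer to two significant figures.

Ka = 5.9 × 10^-10

[H+] = 10^(-4.81) = 1.55 × 10^-5 M
At equilibrium [HA] = 0.409 − 1.55 × 10^-5 = 4.09 × 10^-1 M
Ka = [H+][A-]/[HA] = (1.55 × 10^-5)² / 4.09 × 10^-1 = 5.9 × 10^-10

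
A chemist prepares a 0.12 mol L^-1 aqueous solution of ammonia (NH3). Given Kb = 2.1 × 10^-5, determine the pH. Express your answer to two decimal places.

NH3 + H2O ⇌ NH4+ + OH-
From the ICE table, Kb = [OH-]²/(0.12 − [OH-]) = 2.1 × 10^-5.
Neglecting [OH-] in the denominator: [OH-] = √(2.1 × 10^-5 × 0.12) = 1.59 × 10^-3 M
pOH = −log(1.59 × 10^-3) = 2.80; pH = 14.00 − 2.80 = 11.20

pH = 11.20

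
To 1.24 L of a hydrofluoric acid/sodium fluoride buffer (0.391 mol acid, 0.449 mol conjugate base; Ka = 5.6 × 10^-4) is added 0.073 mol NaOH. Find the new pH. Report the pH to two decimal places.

OH- converts HF to F-: HF → 0.318 mol, F- → 0.522 mol.
pKa = −log(5.6 × 10^-4) = 3.252
pH = pKa + log(n_F-/n_HF) = 3.252 + log(0.522/0.318) = 3.252 + (+0.215)

pH = 3.47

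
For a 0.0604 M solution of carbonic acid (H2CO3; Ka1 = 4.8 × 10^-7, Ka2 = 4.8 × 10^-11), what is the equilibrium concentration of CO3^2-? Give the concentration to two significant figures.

First ionization gives [H+] ≈ [HCO3-] = 1.70 × 10^-4 M.
Second step: Ka2 = [H+][CO3^2-]/[HCO3-] ≈ [CO3^2-] (since [H+] ≈ [HCO3-]).
So [CO3^2-] ≈ Ka2.

4.8 × 10^-11 M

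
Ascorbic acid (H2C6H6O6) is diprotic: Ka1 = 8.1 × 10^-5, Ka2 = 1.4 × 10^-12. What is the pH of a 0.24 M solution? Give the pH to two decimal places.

pH = 2.36

Ka1 ≫ Ka2, so treat the first dissociation as the only significant source of H+.
Ka1 = x²/(0.24 − x) = 8.1 × 10^-5
x ≈ √(8.1 × 10^-5 × 0.24) = 4.41 × 10^-3 M
pH = −log(4.41 × 10^-3) = 2.36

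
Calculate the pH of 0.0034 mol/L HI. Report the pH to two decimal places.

HI is a strong acid and dissociates completely, so [H+] = 0.0034 M.
pH = -log(0.0034) = 2.47

pH = 2.47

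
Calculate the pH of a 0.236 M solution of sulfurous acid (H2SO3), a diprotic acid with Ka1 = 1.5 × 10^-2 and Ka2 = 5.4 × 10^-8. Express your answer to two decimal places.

Ka1 ≫ Ka2, so treat the first dissociation as the only significant source of H+.
Ka1 = x²/(0.236 − x) = 1.5 × 10^-2
Solving the quadratic: x = (−Ka1 + √(Ka1² + 4·Ka1·C₀))/2 = 5.25 × 10^-2 M
pH = −log(5.25 × 10^-2) = 1.28

pH = 1.28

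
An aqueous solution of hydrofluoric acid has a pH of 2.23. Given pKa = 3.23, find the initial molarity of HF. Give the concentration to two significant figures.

[H+] = 10^(-2.23) = 5.89 × 10^-3 M = x
Ka = 10^(−3.23) = 5.89 × 10^-4
Ka = x²/(C₀ − x) ⇒ C₀ = x + x²/Ka
C₀ = 5.89 × 10^-3 + (5.89 × 10^-3)²/(5.89 × 10^-4) = 6.48 × 10^-2 M

C₀ = 6.5 × 10^-2 M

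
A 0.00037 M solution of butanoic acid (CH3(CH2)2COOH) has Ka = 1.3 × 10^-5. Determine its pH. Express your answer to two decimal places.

CH3(CH2)2COOH ⇌ CH3(CH2)2COO- + H+
Let x = [H+] at equilibrium. Ka = x²/(0.00037 − x).
Here C₀/Ka ≈ 28.5, so the small-x approximation fails. Use the quadratic:
x = [−1.3e-05 + √(1.3e-05² + 1.92e-08)]/2 = 6.32 × 10^-5 M
pH = −log[H+] = −log(6.32 × 10^-5) = 4.20

pH = 4.20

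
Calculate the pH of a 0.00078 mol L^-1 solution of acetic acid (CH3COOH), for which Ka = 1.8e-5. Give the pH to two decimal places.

CH3COOH ⇌ CH3COO- + H+
Let x = [H+] at equilibrium. Ka = x²/(0.00078 − x).
x is not negligible relative to C₀; solve x² + 1.8e-05·x − 1.4e-08 = 0.
x = [−1.8e-05 + √(1.8e-05² + 5.62e-08)]/2 = 1.10 × 10^-4 M
pH = −log(1.10 × 10^-4) = 3.96

pH = 3.96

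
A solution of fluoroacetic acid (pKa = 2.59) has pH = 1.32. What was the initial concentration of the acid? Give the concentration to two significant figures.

C₀ = 9.4 × 10^-1 M

[H+] = 10^(-1.32) = 4.79 × 10^-2 M = x
Ka = 10^(−2.59) = 2.57 × 10^-3
Ka = x²/(C₀ − x) ⇒ C₀ = x + x²/Ka
C₀ = 4.79 × 10^-2 + (4.79 × 10^-2)²/(2.57 × 10^-3) = 9.41 × 10^-1 M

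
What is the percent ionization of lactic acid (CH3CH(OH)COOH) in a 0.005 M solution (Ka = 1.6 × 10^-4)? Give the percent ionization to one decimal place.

16.4%

CH3CH(OH)COOH ⇌ CH3CH(OH)COO- + H+; let x = [H+] at equilibrium.
Solve x² + 0.00016x − 8e-07 = 0 → x = 8.18 × 10^-4 M
Fraction ionized = 8.18 × 10^-4 / 0.005 = 0.1636 → 16.4%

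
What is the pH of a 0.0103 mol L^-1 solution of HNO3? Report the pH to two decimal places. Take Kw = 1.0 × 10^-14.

pH = 1.99

HNO3 is a strong acid and dissociates completely, so [H+] = 0.0103 M.
pH = -log(0.0103) = 1.99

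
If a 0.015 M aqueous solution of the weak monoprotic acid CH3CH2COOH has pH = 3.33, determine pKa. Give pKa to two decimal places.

pKa = 4.82

[H+] = 10^(-3.33) = 4.68 × 10^-4 M
At equilibrium [HA] = 0.015 − 4.68 × 10^-4 = 1.45 × 10^-2 M
Ka = [H+][A-]/[HA] = (4.68 × 10^-4)² / 1.45 × 10^-2 = 1.51 × 10^-5
pKa = -log(1.51 × 10^-5) = 4.82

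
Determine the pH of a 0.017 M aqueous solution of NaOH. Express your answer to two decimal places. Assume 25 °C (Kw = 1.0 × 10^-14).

NaOH is a strong base; [OH-] = 0.017 M.
pOH = -log(0.017) = 1.77
pH = 14.00 - 1.77 = 12.23

pH = 12.23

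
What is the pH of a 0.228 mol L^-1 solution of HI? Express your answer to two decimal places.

pH = 0.64

HI is a strong acid and dissociates completely, so [H+] = 0.228 M.
pH = -log(0.228) = 0.64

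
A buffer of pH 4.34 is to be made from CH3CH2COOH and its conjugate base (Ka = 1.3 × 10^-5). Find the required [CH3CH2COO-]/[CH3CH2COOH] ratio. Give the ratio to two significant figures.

pKa = -log(1.3 × 10^-5) = 4.886
pH = pKa + log(r) ⇒ log(r) = 4.34 − 4.886 = -0.546
r = [CH3CH2COO-]/[CH3CH2COOH] = 10^(-0.546) = 0.284

ratio = 0.28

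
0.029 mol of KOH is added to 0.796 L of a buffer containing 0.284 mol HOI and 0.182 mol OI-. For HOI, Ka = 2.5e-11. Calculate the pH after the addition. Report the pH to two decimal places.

OH- converts HOI to OI-: HOI → 0.255 mol, OI- → 0.211 mol.
pKa = −log(2.5 × 10^-11) = 10.602
pH = pKa + log(n_OI-/n_HOI) = 10.602 + log(0.211/0.255) = 10.602 + (-0.082)

pH = 10.52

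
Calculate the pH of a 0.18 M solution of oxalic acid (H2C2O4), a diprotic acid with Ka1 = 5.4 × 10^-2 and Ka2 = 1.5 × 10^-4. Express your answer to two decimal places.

Since Ka1 ≫ Ka2, the first ionization dominates [H+].
Ka1 = x²/(0.18 − x) = 5.4 × 10^-2
Solving the quadratic: x = (−Ka1 + √(Ka1² + 4·Ka1·C₀))/2 = 7.52 × 10^-2 M
pH = −log(7.52 × 10^-2) = 1.12

pH = 1.12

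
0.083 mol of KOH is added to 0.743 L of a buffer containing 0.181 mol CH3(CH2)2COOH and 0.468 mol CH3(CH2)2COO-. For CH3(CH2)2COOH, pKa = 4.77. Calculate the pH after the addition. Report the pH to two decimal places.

pH = 5.52

OH- converts CH3(CH2)2COOH to CH3(CH2)2COO-: CH3(CH2)2COOH → 0.098 mol, CH3(CH2)2COO- → 0.551 mol.
Henderson–Hasselbalch with mole ratio 0.551/0.098: pH = 4.77 + (+0.750)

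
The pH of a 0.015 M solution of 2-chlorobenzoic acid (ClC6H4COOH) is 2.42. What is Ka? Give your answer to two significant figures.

Ka = 1.3 × 10^-3

[H+] = 10^(-2.42) = 3.80 × 10^-3 M
At equilibrium [HA] = 0.015 − 3.80 × 10^-3 = 1.12 × 10^-2 M
Ka = [H+][A-]/[HA] = (3.80 × 10^-3)² / 1.12 × 10^-2 = 1.3 × 10^-3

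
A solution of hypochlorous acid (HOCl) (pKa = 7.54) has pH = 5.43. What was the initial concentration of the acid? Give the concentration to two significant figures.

C₀ = 4.8 × 10^-4 M

[H+] = 10^(-5.43) = 3.72 × 10^-6 M = x
Ka = 10^(−7.54) = 2.88 × 10^-8
Ka = x²/(C₀ − x) ⇒ C₀ = x + x²/Ka
C₀ = 3.72 × 10^-6 + (3.72 × 10^-6)²/(2.88 × 10^-8) = 4.84 × 10^-4 M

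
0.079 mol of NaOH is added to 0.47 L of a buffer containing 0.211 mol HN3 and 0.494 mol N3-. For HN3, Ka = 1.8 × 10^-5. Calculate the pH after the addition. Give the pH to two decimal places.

OH- converts HN3 to N3-: HN3 → 0.132 mol, N3- → 0.573 mol.
pKa = −log(1.8 × 10^-5) = 4.745
pH = pKa + log(n_N3-/n_HN3) = 4.745 + log(0.573/0.132) = 4.745 + (+0.638)

pH = 5.38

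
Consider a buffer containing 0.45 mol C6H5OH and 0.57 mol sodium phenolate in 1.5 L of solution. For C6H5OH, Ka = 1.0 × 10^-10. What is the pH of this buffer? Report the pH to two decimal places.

pH = 10.10

pKa = −log(1.0 × 10^-10) = 10.000
pH = pKa + log([A⁻]/[HA]) = 10.000 + log(0.57/0.45)
pH = 10.000 + (+0.103) = 10.10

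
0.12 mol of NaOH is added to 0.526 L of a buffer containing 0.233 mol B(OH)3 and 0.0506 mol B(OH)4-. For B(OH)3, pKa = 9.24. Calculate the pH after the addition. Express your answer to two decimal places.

pH = 9.42

After neutralization: n(B(OH)3) = 0.113 mol, n(B(OH)4-) = 0.171 mol.
pH = pKa + log(n_B(OH)4-/n_B(OH)3) = 9.24 + log(0.171/0.113) = 9.24 + (+0.180)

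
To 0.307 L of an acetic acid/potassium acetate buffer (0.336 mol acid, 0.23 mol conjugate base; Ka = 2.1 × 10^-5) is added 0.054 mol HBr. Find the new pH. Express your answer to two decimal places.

After neutralization: n(CH3COOH) = 0.39 mol, n(CH3COO-) = 0.176 mol.
pKa = −log(2.1 × 10^-5) = 4.678
pH = pKa + log([A⁻]/[HA]) = 4.678 + log(0.176/0.39) = 4.678 -0.346

pH = 4.33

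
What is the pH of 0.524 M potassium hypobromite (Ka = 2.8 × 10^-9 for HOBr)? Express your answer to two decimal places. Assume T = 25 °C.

OBr- is the conjugate base of the weak acid HOBr.
Kb = Kw/Ka = 1.0×10^-14 / 2.8 × 10^-9 = 3.57 × 10^-6
Kb = [OH-]²/(0.524 − [OH-]) = 3.57 × 10^-6
Since Kb ≪ C₀, [OH-] ≈ √(Kb·C₀) = 1.37 × 10^-3 M.
Check: 0.26% ionized — well under 5%, approximation valid.
pOH = 2.86, so pH = 14.00 − pOH = 11.14

pH = 11.14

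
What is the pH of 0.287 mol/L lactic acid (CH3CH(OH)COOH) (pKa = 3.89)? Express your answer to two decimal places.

pH = 2.22

CH3CH(OH)COOH ⇌ CH3CH(OH)COO- + H+
Ka = 10^(−3.89) = 1.29 × 10^-4
From the ICE table, Ka = [H+]²/(0.287 − [H+]) = 1.29 × 10^-4.
Neglecting [H+] in the denominator: [H+] = √(1.29 × 10^-4 × 0.287) = 6.08 × 10^-3 M
([H+]/C₀ = 2.1% < 5%, so the approximation holds.)
pH = −log(6.08 × 10^-3) = 2.22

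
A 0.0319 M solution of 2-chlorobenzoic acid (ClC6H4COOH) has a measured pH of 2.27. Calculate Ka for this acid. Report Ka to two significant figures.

Ka = 1.1 × 10^-3

[H+] = 10^(-2.27) = 5.37 × 10^-3 M
At equilibrium [HA] = 0.0319 − 5.37 × 10^-3 = 2.65 × 10^-2 M
Ka = [H+][A-]/[HA] = (5.37 × 10^-3)² / 2.65 × 10^-2 = 1.1 × 10^-3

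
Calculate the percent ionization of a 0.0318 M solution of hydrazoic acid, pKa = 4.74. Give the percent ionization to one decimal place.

2.4%

HN3 ⇌ N3- + H+; let x = [H+] at equilibrium.
Ka = 10^(−4.74) = 1.82 × 10^-5
x ≈ √(Ka·C₀) = √(1.82 × 10^-5 × 0.0318) = 7.61 × 10^-4 M
Fraction ionized = 7.61 × 10^-4 / 0.0318 = 0.0239 → 2.4%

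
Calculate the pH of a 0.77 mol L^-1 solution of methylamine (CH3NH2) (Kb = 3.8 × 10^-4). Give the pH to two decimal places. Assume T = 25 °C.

pH = 12.23

CH3NH2 + H2O ⇌ CH3NH3+ + OH-
Let x = [OH-] at equilibrium. Kb = x²/(0.77 − x).
Assume x ≪ 0.77: x ≈ √(3.8 × 10^-4 × 0.77) = 1.71 × 10^-2 M
(x/C₀ = 2.2% < 5%, so the approximation holds.)
pOH = −log(1.71 × 10^-2) = 1.77; pH = 14.00 − 1.77 = 12.23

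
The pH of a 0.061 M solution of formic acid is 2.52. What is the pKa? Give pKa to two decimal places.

[H+] = 10^(-2.52) = 3.02 × 10^-3 M
At equilibrium [HA] = 0.061 − 3.02 × 10^-3 = 5.80 × 10^-2 M
Ka = [H+][A-]/[HA] = (3.02 × 10^-3)² / 5.80 × 10^-2 = 1.57 × 10^-4
pKa = -log(1.57 × 10^-4) = 3.80

pKa = 3.80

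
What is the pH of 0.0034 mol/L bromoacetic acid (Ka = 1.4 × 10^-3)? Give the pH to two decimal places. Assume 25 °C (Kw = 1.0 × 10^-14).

pH = 2.80

BrCH2COOH ⇌ BrCH2COO- + H+
Ka = [H+]²/(0.0034 − [H+]) = 1.4 × 10^-3
[H+] is not negligible relative to C₀; solve [H+]² + 0.0014·[H+] − 4.76e-06 = 0.
[H+] = [−0.0014 + √(0.0014² + 1.9e-05)]/2 = 1.59 × 10^-3 M
pH = −log(1.59 × 10^-3) = 2.80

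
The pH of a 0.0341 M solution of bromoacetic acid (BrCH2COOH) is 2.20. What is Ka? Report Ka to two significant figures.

[H+] = 10^(-2.20) = 6.31 × 10^-3 M
At equilibrium [HA] = 0.0341 − 6.31 × 10^-3 = 2.78 × 10^-2 M
Ka = [H+][A-]/[HA] = (6.31 × 10^-3)² / 2.78 × 10^-2 = 1.4 × 10^-3

Ka = 1.4 × 10^-3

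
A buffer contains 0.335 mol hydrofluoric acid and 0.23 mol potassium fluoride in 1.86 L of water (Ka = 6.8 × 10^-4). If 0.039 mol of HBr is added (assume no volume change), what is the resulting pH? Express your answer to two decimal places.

Added H+ converts F- to HF: HF → 0.374 mol, F- → 0.191 mol.
pKa = −log(6.8 × 10^-4) = 3.167
Henderson–Hasselbalch with mole ratio 0.191/0.374: pH = 3.167 + (-0.292)

pH = 2.88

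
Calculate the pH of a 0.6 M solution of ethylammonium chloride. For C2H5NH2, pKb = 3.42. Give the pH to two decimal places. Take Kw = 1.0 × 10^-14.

C2H5NH3+ is the conjugate acid of the weak base C2H5NH2.
Kb = 10^(−3.42) = 3.80 × 10^-4
Ka = Kw/Kb = 1.0×10^-14 / 3.80 × 10^-4 = 2.63 × 10^-11
Let x = [H+] at equilibrium. Ka = x²/(0.6 − x).
Since Ka ≪ C₀, x ≈ √(Ka·C₀) = 3.97 × 10^-6 M.
Check: 0.00066% ionized — well under 5%, approximation valid.
pH = −log(3.97 × 10^-6) = 5.40

pH = 5.40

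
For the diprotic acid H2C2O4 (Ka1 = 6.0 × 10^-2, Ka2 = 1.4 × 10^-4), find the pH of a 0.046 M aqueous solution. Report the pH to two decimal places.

Ka1 ≫ Ka2, so treat the first dissociation as the only significant source of H+.
Ka1 = x²/(0.046 − x) = 6.0 × 10^-2
Solving the quadratic: x = (−Ka1 + √(Ka1² + 4·Ka1·C₀))/2 = 3.05 × 10^-2 M
pH = −log(3.05 × 10^-2) = 1.52

pH = 1.52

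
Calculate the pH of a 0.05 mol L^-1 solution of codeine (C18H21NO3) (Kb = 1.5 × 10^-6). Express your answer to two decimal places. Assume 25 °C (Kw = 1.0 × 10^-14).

pH = 10.44

C18H21NO3 + H2O ⇌ C18H22NO3+ + OH-
From the ICE table, Kb = [OH-]²/(0.05 − [OH-]) = 1.5 × 10^-6.
Since Kb ≪ C₀, [OH-] ≈ √(Kb·C₀) = 2.74 × 10^-4 M.
Check: 0.55% ionized — well under 5%, approximation valid.
pOH = −log(2.74 × 10^-4) = 3.56; pH = 14.00 − 3.56 = 10.44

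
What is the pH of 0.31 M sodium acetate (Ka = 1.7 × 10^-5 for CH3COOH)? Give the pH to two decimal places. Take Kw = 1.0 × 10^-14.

CH3COO- is the conjugate base of the weak acid CH3COOH.
Kb = Kw/Ka = 1.0×10^-14 / 1.7 × 10^-5 = 5.88 × 10^-10
From the ICE table, Kb = [OH-]²/(0.31 − [OH-]) = 5.88 × 10^-10.
Assume [OH-] ≪ 0.31: [OH-] ≈ √(5.88 × 10^-10 × 0.31) = 1.35 × 10^-5 M
pOH = 4.87, so pH = 14.00 − pOH = 9.13

pH = 9.13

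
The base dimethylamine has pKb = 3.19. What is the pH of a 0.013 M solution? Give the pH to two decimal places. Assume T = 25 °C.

pH = 11.41

(CH3)2NH + H2O ⇌ (CH3)2NH2+ + OH-
Kb = 10^(−3.19) = 6.46 × 10^-4
From the ICE table, Kb = x²/(0.013 − x) = 6.46 × 10^-4.
The 5% rule fails; solving x² + Kb·x − Kb·C₀ = 0 exactly:
x = (−Kb + √(Kb² + 4·Kb·C₀))/2 = 2.59 × 10^-3 M
pOH = −log(2.59 × 10^-3) = 2.59; pH = 14.00 − 2.59 = 11.41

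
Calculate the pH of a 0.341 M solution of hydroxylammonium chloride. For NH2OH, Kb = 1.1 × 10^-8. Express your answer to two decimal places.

pH = 3.25

NH3OH+ is the conjugate acid of the weak base NH2OH.
Ka = Kw/Kb = 1.0×10^-14 / 1.1 × 10^-8 = 9.09 × 10^-7
Let x = [H+] at equilibrium. Ka = x²/(0.341 − x).
Since Ka ≪ C₀, x ≈ √(Ka·C₀) = 5.57 × 10^-4 M.
(x/C₀ = 0.16% < 5%, so the approximation holds.)
pH = −log(5.57 × 10^-4) = 3.25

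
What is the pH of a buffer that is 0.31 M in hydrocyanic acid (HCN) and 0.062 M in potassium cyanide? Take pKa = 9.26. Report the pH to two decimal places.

Henderson–Hasselbalch: pH = pKa + log([CN-]/[HCN]) = 9.26 + log(0.062/0.31)
pH = 9.26 + (-0.699) = 8.56

pH = 8.56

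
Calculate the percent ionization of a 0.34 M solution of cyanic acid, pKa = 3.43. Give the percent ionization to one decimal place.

HOCN ⇌ OCN- + H+; let x = [H+] at equilibrium.
Ka = 10^(−3.43) = 3.72 × 10^-4
x ≈ √(Ka·C₀) = √(3.72 × 10^-4 × 0.34) = 1.12 × 10^-2 M
Fraction ionized = 1.12 × 10^-2 / 0.34 = 0.0329 → 3.3%

3.3%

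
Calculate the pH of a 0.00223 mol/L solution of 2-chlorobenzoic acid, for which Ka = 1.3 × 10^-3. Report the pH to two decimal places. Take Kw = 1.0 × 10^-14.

ClC6H4COOH ⇌ ClC6H4COO- + H+
From the ICE table, Ka = x²/(0.00223 − x) = 1.3 × 10^-3.
x is not negligible relative to C₀; solve x² + 0.0013·x − 2.9e-06 = 0.
x = (−Ka + √(Ka² + 4·Ka·C₀))/2 = 1.17 × 10^-3 M
pH = −log[H+] = −log(1.17 × 10^-3) = 2.93

pH = 2.93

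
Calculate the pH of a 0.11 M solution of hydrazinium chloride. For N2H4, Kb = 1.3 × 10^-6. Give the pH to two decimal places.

pH = 4.54

N2H5+ is the conjugate acid of the weak base N2H4.
Ka = Kw/Kb = 1.0×10^-14 / 1.3 × 10^-6 = 7.69 × 10^-9
Ka = [H+]²/(0.11 − [H+]) = 7.69 × 10^-9
Assume [H+] ≪ 0.11: [H+] ≈ √(7.69 × 10^-9 × 0.11) = 2.91 × 10^-5 M
pH = −log[H+] = −log(2.91 × 10^-5) = 4.54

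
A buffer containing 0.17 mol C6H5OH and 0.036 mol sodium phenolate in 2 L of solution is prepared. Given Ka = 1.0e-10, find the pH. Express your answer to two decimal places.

pH = 9.33

pKa = −log(1.0 × 10^-10) = 10.000
Henderson–Hasselbalch: pH = pKa + log([C6H5O-]/[C6H5OH]) = 10.000 + log(0.036/0.17)
pH = 10.000 + (-0.674) = 9.33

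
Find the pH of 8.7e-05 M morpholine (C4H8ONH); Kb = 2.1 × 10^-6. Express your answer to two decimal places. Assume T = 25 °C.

C4H8ONH + H2O ⇌ C4H8ONH2+ + OH-
Let x = [OH-] at equilibrium. Kb = x²/(8.7e-05 − x).
The 5% rule fails; solving x² + Kb·x − Kb·C₀ = 0 exactly:
x = [−2.1e-06 + √(2.1e-06² + 7.31e-10)]/2 = 1.25 × 10^-5 M
pOH = −log(1.25 × 10^-5) = 4.90; pH = 14.00 − 4.90 = 9.10

pH = 9.10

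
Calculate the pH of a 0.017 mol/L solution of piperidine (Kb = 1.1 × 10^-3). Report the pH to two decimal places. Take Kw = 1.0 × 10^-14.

pH = 11.58

C5H10NH + H2O ⇌ C5H10NH2+ + OH-
Kb = x²/(0.017 − x) = 1.1 × 10^-3
x is not negligible relative to C₀; solve x² + 0.0011·x − 1.87e-05 = 0.
x = (−Kb + √(Kb² + 4·Kb·C₀))/2 = 3.81 × 10^-3 M
pOH = 2.42, so pH = 14.00 − pOH = 11.58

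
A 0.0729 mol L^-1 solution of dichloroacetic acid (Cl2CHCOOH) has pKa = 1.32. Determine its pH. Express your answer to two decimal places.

Cl2CHCOOH ⇌ Cl2CHCOO- + H+
Ka = 10^(−1.32) = 4.79 × 10^-2
Let x = [H+] at equilibrium. Ka = x²/(0.0729 − x).
The 5% rule fails; solving x² + Ka·x − Ka·C₀ = 0 exactly:
x = (−Ka + √(Ka² + 4·Ka·C₀))/2 = 3.98 × 10^-2 M
pH = −log(3.98 × 10^-2) = 1.40

pH = 1.40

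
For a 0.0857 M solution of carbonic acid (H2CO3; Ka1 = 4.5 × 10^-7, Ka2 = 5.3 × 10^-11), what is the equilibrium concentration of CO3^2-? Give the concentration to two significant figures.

5.3 × 10^-11 M

First ionization gives [H+] ≈ [HCO3-] = 1.96 × 10^-4 M.
Second step: Ka2 = [H+][CO3^2-]/[HCO3-] ≈ [CO3^2-] (since [H+] ≈ [HCO3-]).
So [CO3^2-] ≈ Ka2.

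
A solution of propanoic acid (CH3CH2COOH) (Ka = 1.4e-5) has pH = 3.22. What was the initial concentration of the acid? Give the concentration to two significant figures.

[H+] = 10^(-3.22) = 6.03 × 10^-4 M = x
Ka = x²/(C₀ − x) ⇒ C₀ = x + x²/Ka
C₀ = 6.03 × 10^-4 + (6.03 × 10^-4)²/(1.4 × 10^-5) = 2.66 × 10^-2 M

C₀ = 2.7 × 10^-2 M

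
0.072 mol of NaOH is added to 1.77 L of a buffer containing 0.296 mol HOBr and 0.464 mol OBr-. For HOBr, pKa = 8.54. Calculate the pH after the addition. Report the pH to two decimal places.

After neutralization: n(HOBr) = 0.224 mol, n(OBr-) = 0.536 mol.
pH = pKa + log([A⁻]/[HA]) = 8.54 + log(0.536/0.224) = 8.54 +0.379

pH = 8.92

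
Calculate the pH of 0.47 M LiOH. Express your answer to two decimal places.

pH = 13.67

LiOH is a strong base; [OH-] = 0.47 M.
pOH = -log(0.47) = 0.33
pH = 14.00 - 0.33 = 13.67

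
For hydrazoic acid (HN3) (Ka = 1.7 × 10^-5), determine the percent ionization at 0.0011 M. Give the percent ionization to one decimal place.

11.7%

HN3 ⇌ N3- + H+; let x = [H+] at equilibrium.
Ka = x²/(C₀ − x); solving the quadratic gives x = 1.29 × 10^-4 M.
Fraction ionized = 1.29 × 10^-4 / 0.0011 = 0.1173 → 11.7%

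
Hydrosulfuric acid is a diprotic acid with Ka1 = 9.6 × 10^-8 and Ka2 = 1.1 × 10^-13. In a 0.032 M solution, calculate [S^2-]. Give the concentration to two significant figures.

First ionization gives [H+] ≈ [HS-] = 5.54 × 10^-5 M.
Second step: Ka2 = [H+][S^2-]/[HS-] ≈ [S^2-] (since [H+] ≈ [HS-]).
So [S^2-] ≈ Ka2.

1.1 × 10^-13 M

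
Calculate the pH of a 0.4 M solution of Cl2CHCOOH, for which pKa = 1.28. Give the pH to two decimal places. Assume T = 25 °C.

Cl2CHCOOH ⇌ Cl2CHCOO- + H+
Ka = 10^(−1.28) = 5.25 × 10^-2
Ka = x²/(0.4 − x) = 5.25 × 10^-2
x is not negligible relative to C₀; solve x² + 0.0525·x − 0.021 = 0.
x = [−0.0525 + √(0.0525² + 0.084)]/2 = 1.21 × 10^-1 M
pH = −log[H+] = −log(1.21 × 10^-1) = 0.92

pH = 0.92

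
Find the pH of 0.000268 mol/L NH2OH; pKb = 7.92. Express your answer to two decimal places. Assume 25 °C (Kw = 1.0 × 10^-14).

pH = 8.25

NH2OH + H2O ⇌ NH3OH+ + OH-
Kb = 10^(−7.92) = 1.20 × 10^-8
Kb = [OH-]²/(0.000268 − [OH-]) = 1.20 × 10^-8
Neglecting [OH-] in the denominator: [OH-] = √(1.20 × 10^-8 × 0.000268) = 1.79 × 10^-6 M
Check: 0.67% ionized — well under 5%, approximation valid.
pOH = 5.75, so pH = 14.00 − pOH = 8.25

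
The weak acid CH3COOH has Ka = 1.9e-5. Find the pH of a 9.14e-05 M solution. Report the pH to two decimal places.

CH3COOH ⇌ CH3COO- + H+
Let x = [H+] at equilibrium. Ka = x²/(9.14e-05 − x).
The 5% rule fails; solving x² + Ka·x − Ka·C₀ = 0 exactly:
x = [−1.9e-05 + √(1.9e-05² + 6.95e-09)]/2 = 3.32 × 10^-5 M
pH = −log[H+] = −log(3.32 × 10^-5) = 4.48

pH = 4.48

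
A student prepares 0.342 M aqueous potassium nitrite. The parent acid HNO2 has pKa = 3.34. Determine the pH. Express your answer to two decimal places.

pH = 8.44

NO2- is the conjugate base of the weak acid HNO2.
Ka = 10^(−3.34) = 4.57 × 10^-4
Kb = Kw/Ka = 1.0×10^-14 / 4.57 × 10^-4 = 2.19 × 10^-11
Kb = [OH-]²/(0.342 − [OH-]) = 2.19 × 10^-11
Assume [OH-] ≪ 0.342: [OH-] ≈ √(2.19 × 10^-11 × 0.342) = 2.74 × 10^-6 M
pOH = −log(2.74 × 10^-6) = 5.56; pH = 14.00 − 5.56 = 8.44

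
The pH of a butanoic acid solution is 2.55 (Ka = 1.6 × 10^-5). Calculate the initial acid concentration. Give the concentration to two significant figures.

[H+] = 10^(-2.55) = 2.82 × 10^-3 M = x
Ka = x²/(C₀ − x) ⇒ C₀ = x + x²/Ka
C₀ = 2.82 × 10^-3 + (2.82 × 10^-3)²/(1.6 × 10^-5) = 5.00 × 10^-1 M

C₀ = 5.0 × 10^-1 M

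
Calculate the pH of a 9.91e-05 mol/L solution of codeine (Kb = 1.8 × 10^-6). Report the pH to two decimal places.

pH = 9.10

C18H21NO3 + H2O ⇌ C18H22NO3+ + OH-
From the ICE table, Kb = [OH-]²/(9.91e-05 − [OH-]) = 1.8 × 10^-6.
[OH-] is not negligible relative to C₀; solve [OH-]² + 1.8e-06·[OH-] − 1.78e-10 = 0.
[OH-] = [−1.8e-06 + √(1.8e-06² + 7.14e-10)]/2 = 1.25 × 10^-5 M
pOH = −log(1.25 × 10^-5) = 4.90; pH = 14.00 − 4.90 = 9.10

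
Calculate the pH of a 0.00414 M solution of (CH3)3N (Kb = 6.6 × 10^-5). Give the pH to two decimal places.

(CH3)3N + H2O ⇌ (CH3)3NH+ + OH-
Kb = x²/(0.00414 − x) = 6.6 × 10^-5
The 5% rule fails; solving x² + Kb·x − Kb·C₀ = 0 exactly:
x = (−Kb + √(Kb² + 4·Kb·C₀))/2 = 4.91 × 10^-4 M
pOH = −log(4.91 × 10^-4) = 3.31; pH = 14.00 − 3.31 = 10.69

pH = 10.69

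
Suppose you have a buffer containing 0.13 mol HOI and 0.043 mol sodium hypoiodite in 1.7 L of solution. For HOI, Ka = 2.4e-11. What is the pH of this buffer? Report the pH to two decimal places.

pH = 10.14

pKa = −log(2.4 × 10^-11) = 10.620
pH = pKa + log([A⁻]/[HA]) = 10.620 + log(0.043/0.13)
pH = 10.620 + (-0.480) = 10.14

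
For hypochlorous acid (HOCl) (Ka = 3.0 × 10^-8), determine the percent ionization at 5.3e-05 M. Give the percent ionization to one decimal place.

HOCl ⇌ OCl- + H+; let x = [H+] at equilibrium.
x ≈ √(Ka·C₀) = √(3.0 × 10^-8 × 5.3e-05) = 1.26 × 10^-6 M
Fraction ionized = 1.26 × 10^-6 / 5.3e-05 = 0.0238 → 2.4%

2.4%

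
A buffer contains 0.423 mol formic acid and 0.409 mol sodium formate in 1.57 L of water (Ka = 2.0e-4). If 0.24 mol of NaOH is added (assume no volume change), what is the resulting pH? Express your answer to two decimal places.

After neutralization: n(HCOOH) = 0.183 mol, n(HCOO-) = 0.649 mol.
pKa = −log(2.0 × 10^-4) = 3.699
pH = pKa + log([A⁻]/[HA]) = 3.699 + log(0.649/0.183) = 3.699 +0.550

pH = 4.25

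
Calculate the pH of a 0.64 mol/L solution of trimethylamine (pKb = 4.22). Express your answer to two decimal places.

(CH3)3N + H2O ⇌ (CH3)3NH+ + OH-
Kb = 10^(−4.22) = 6.03 × 10^-5
Let x = [OH-] at equilibrium. Kb = x²/(0.64 − x).
Since Kb ≪ C₀, x ≈ √(Kb·C₀) = 6.21 × 10^-3 M.
(x/C₀ = 0.97% < 5%, so the approximation holds.)
pOH = 2.21, so pH = 14.00 − pOH = 11.79

pH = 11.79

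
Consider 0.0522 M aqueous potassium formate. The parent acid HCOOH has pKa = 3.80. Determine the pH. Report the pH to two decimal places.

pH = 8.26

HCOO- is the conjugate base of the weak acid HCOOH.
Ka = 10^(−3.80) = 1.58 × 10^-4
Kb = Kw/Ka = 1.0×10^-14 / 1.58 × 10^-4 = 6.33 × 10^-11
Kb = [OH-]²/(0.0522 − [OH-]) = 6.33 × 10^-11
Assume [OH-] ≪ 0.0522: [OH-] ≈ √(6.33 × 10^-11 × 0.0522) = 1.82 × 10^-6 M
pOH = 5.74, so pH = 14.00 − pOH = 8.26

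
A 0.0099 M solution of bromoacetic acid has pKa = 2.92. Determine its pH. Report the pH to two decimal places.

BrCH2COOH ⇌ BrCH2COO- + H+
Ka = 10^(−2.92) = 1.20 × 10^-3
Ka = [H+]²/(0.0099 − [H+]) = 1.20 × 10^-3
Here C₀/Ka ≈ 8.25, so the small-[H+] approximation fails. Use the quadratic:
[H+] = [−0.0012 + √(0.0012² + 4.75e-05)]/2 = 2.90 × 10^-3 M
pH = −log[H+] = −log(2.90 × 10^-3) = 2.54

pH = 2.54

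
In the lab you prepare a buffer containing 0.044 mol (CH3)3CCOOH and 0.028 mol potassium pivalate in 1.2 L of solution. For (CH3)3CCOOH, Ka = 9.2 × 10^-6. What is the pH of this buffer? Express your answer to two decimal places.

pKa = −log(9.2 × 10^-6) = 5.036
Using pH = pKa + log([base]/[acid]) with [base]/[acid] = 0.028/0.044:
pH = 5.036 + (-0.196) = 4.84

pH = 4.84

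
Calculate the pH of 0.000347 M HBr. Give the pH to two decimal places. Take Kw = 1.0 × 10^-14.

HBr is a strong acid and dissociates completely, so [H+] = 0.000347 M.
pH = -log(0.000347) = 3.46

pH = 3.46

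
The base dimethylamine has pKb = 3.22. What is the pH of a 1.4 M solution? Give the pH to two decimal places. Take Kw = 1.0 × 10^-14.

(CH3)2NH + H2O ⇌ (CH3)2NH2+ + OH-
Kb = 10^(−3.22) = 6.03 × 10^-4
Kb = [OH-]²/(1.4 − [OH-]) = 6.03 × 10^-4
Neglecting [OH-] in the denominator: [OH-] = √(6.03 × 10^-4 × 1.4) = 2.91 × 10^-2 M
([OH-]/C₀ = 2.1% < 5%, so the approximation holds.)
pOH = −log(2.91 × 10^-2) = 1.54; pH = 14.00 − 1.54 = 12.46

pH = 12.46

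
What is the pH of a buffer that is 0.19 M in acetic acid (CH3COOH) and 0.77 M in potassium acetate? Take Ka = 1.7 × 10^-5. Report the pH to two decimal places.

pH = 5.38

pKa = −log(1.7 × 10^-5) = 4.770
Using pH = pKa + log([base]/[acid]) with [base]/[acid] = 0.77/0.19:
pH = 4.770 + (+0.608) = 5.38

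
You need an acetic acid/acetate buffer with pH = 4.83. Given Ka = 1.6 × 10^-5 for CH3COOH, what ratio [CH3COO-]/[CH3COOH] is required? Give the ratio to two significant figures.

ratio = 1.1

pKa = -log(1.6 × 10^-5) = 4.796
pH = pKa + log(r) ⇒ log(r) = 4.83 − 4.796 = +0.034
r = [CH3COO-]/[CH3COOH] = 10^(+0.034) = 1.08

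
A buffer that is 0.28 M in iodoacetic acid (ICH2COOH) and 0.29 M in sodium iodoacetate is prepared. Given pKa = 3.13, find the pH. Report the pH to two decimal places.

pH = pKa + log([A⁻]/[HA]) = 3.13 + log(0.29/0.28)
pH = 3.13 + (+0.015) = 3.15

pH = 3.15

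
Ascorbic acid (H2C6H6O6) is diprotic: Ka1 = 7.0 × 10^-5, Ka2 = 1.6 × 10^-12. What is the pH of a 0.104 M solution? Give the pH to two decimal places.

Ka1 ≫ Ka2, so treat the first dissociation as the only significant source of H+.
Ka1 = x²/(0.104 − x) = 7.0 × 10^-5
x ≈ √(7.0 × 10^-5 × 0.104) = 2.70 × 10^-3 M
pH = −log(2.70 × 10^-3) = 2.57

pH = 2.57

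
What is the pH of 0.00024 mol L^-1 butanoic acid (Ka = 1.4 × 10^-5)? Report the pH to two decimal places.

pH = 4.29

CH3(CH2)2COOH ⇌ CH3(CH2)2COO- + H+
Ka = [H+]²/(0.00024 − [H+]) = 1.4 × 10^-5
[H+] is not negligible relative to C₀; solve [H+]² + 1.4e-05·[H+] − 3.36e-09 = 0.
[H+] = (−Ka + √(Ka² + 4·Ka·C₀))/2 = 5.14 × 10^-5 M
pH = −log(5.14 × 10^-5) = 4.29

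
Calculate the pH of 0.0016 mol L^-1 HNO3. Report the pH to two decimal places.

pH = 2.80

HNO3 is a strong acid and dissociates completely, so [H+] = 0.0016 M.
pH = -log(0.0016) = 2.80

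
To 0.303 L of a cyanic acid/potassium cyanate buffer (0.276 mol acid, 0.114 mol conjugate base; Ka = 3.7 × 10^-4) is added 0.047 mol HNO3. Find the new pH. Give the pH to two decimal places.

pH = 2.75

Added H+ converts OCN- to HOCN: HOCN → 0.323 mol, OCN- → 0.067 mol.
pKa = −log(3.7 × 10^-4) = 3.432
pH = pKa + log([A⁻]/[HA]) = 3.432 + log(0.067/0.323) = 3.432 -0.683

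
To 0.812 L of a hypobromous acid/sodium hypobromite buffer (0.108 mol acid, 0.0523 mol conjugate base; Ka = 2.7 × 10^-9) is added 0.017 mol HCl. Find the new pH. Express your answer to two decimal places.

pH = 8.02

Added H+ converts OBr- to HOBr: HOBr → 0.125 mol, OBr- → 0.0353 mol.
pKa = −log(2.7 × 10^-9) = 8.569
pH = pKa + log(n_OBr-/n_HOBr) = 8.569 + log(0.0353/0.125) = 8.569 + (-0.549)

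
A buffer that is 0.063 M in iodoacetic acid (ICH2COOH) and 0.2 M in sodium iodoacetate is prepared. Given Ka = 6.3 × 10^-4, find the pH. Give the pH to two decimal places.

pH = 3.70

pKa = −log(6.3 × 10^-4) = 3.201
pH = pKa + log([A⁻]/[HA]) = 3.201 + log(0.2/0.063)
pH = 3.201 + (+0.502) = 3.70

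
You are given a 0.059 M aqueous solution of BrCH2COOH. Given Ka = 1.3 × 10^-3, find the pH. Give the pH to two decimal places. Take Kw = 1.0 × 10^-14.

BrCH2COOH ⇌ BrCH2COO- + H+
Let x = [H+] at equilibrium. Ka = x²/(0.059 − x).
Here C₀/Ka ≈ 45.4, so the small-x approximation fails. Use the quadratic:
x = [−0.0013 + √(0.0013² + 0.000307)]/2 = 8.13 × 10^-3 M
pH = −log(8.13 × 10^-3) = 2.09

pH = 2.09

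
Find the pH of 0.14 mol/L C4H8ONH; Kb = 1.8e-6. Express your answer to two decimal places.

C4H8ONH + H2O ⇌ C4H8ONH2+ + OH-
Kb = x²/(0.14 − x) = 1.8 × 10^-6
Assume x ≪ 0.14: x ≈ √(1.8 × 10^-6 × 0.14) = 5.02 × 10^-4 M
(x/C₀ = 0.36% < 5%, so the approximation holds.)
pOH = 3.30, so pH = 14.00 − pOH = 10.70

pH = 10.70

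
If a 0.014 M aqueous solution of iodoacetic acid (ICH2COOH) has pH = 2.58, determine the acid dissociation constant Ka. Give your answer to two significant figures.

[H+] = 10^(-2.58) = 2.63 × 10^-3 M
At equilibrium [HA] = 0.014 − 2.63 × 10^-3 = 1.14 × 10^-2 M
Ka = [H+][A-]/[HA] = (2.63 × 10^-3)² / 1.14 × 10^-2 = 6.1 × 10^-4

Ka = 6.1 × 10^-4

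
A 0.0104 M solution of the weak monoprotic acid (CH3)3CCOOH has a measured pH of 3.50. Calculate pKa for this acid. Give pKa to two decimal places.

[H+] = 10^(-3.50) = 3.16 × 10^-4 M
At equilibrium [HA] = 0.0104 − 3.16 × 10^-4 = 1.01 × 10^-2 M
Ka = [H+][A-]/[HA] = (3.16 × 10^-4)² / 1.01 × 10^-2 = 9.89 × 10^-6
pKa = -log(9.89 × 10^-6) = 5.00

pKa = 5.00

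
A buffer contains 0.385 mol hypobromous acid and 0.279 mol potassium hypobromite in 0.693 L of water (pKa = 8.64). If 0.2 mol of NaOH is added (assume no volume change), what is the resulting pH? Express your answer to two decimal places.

pH = 9.05

After neutralization: n(HOBr) = 0.185 mol, n(OBr-) = 0.479 mol.
pH = pKa + log(n_OBr-/n_HOBr) = 8.64 + log(0.479/0.185) = 8.64 + (+0.413)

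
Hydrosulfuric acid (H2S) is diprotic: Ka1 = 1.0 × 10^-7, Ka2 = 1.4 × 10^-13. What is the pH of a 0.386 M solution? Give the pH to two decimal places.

Since Ka1 ≫ Ka2, the first ionization dominates [H+].
Ka1 = x²/(0.386 − x) = 1.0 × 10^-7
x ≈ √(1.0 × 10^-7 × 0.386) = 1.96 × 10^-4 M
pH = −log(1.96 × 10^-4) = 3.71

pH = 3.71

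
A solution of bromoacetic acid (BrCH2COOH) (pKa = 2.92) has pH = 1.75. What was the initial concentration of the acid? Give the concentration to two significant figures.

[H+] = 10^(-1.75) = 1.78 × 10^-2 M = x
Ka = 10^(−2.92) = 1.20 × 10^-3
Ka = x²/(C₀ − x) ⇒ C₀ = x + x²/Ka
C₀ = 1.78 × 10^-2 + (1.78 × 10^-2)²/(1.20 × 10^-3) = 2.82 × 10^-1 M

C₀ = 2.8 × 10^-1 M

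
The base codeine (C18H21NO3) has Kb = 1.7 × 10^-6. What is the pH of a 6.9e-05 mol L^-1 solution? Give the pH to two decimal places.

C18H21NO3 + H2O ⇌ C18H22NO3+ + OH-
From the ICE table, Kb = x²/(6.9e-05 − x) = 1.7 × 10^-6.
The 5% rule fails; solving x² + Kb·x − Kb·C₀ = 0 exactly:
x = (−Kb + √(Kb² + 4·Kb·C₀))/2 = 1.00 × 10^-5 M
pOH = 5.00, so pH = 14.00 − pOH = 9.00

pH = 9.00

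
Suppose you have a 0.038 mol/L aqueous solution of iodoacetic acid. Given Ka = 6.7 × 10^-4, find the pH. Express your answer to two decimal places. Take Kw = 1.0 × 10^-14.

ICH2COOH ⇌ ICH2COO- + H+
Ka = x²/(0.038 − x) = 6.7 × 10^-4
Here C₀/Ka ≈ 56.7, so the small-x approximation fails. Use the quadratic:
x = (−Ka + √(Ka² + 4·Ka·C₀))/2 = 4.72 × 10^-3 M
pH = −log(4.72 × 10^-3) = 2.33

pH = 2.33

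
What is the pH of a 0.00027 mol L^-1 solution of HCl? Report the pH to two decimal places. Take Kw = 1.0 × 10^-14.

HCl is a strong acid and dissociates completely, so [H+] = 0.00027 M.
pH = -log(0.00027) = 3.57

pH = 3.57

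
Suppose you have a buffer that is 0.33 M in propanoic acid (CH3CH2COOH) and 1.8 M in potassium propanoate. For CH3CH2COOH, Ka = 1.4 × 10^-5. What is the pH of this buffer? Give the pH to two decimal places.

pKa = −log(1.4 × 10^-5) = 4.854
Using pH = pKa + log([base]/[acid]) with [base]/[acid] = 1.8/0.33:
pH = 4.854 + (+0.737) = 5.59

pH = 5.59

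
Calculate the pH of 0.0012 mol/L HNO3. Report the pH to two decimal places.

HNO3 is a strong acid and dissociates completely, so [H+] = 0.0012 M.
pH = -log(0.0012) = 2.92

pH = 2.92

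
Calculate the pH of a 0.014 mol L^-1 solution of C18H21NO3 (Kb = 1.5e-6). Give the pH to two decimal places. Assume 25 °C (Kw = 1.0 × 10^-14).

C18H21NO3 + H2O ⇌ C18H22NO3+ + OH-
From the ICE table, Kb = [OH-]²/(0.014 − [OH-]) = 1.5 × 10^-6.
Since Kb ≪ C₀, [OH-] ≈ √(Kb·C₀) = 1.45 × 10^-4 M.
pOH = −log(1.45 × 10^-4) = 3.84; pH = 14.00 − 3.84 = 10.16

pH = 10.16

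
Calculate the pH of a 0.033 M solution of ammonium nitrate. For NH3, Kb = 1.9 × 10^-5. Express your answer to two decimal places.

pH = 5.38

NH4+ is the conjugate acid of the weak base NH3.
Ka = Kw/Kb = 1.0×10^-14 / 1.9 × 10^-5 = 5.26 × 10^-10
Let x = [H+] at equilibrium. Ka = x²/(0.033 − x).
Neglecting x in the denominator: x = √(5.26 × 10^-10 × 0.033) = 4.17 × 10^-6 M
pH = −log[H+] = −log(4.17 × 10^-6) = 5.38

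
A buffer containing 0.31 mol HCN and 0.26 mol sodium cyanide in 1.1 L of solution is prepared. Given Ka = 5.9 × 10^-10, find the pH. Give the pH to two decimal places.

pH = 9.15

pKa = −log(5.9 × 10^-10) = 9.229
pH = pKa + log([A⁻]/[HA]) = 9.229 + log(0.26/0.31)
pH = 9.229 + (-0.076) = 9.15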